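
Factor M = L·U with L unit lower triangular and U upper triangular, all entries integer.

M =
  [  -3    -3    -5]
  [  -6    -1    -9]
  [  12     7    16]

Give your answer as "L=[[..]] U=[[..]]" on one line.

  R1 -= 2·R0 → [0,5,1]
  R2 -= -4·R0 → [0,-5,-4]
  R2 -= -1·R1 → [0,0,-3]

L=[[1,0,0],[2,1,0],[-4,-1,1]] U=[[-3,-3,-5],[0,5,1],[0,0,-3]]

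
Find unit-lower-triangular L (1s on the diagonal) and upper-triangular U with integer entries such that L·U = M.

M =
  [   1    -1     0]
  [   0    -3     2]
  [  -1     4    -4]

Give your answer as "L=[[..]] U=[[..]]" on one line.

  row1 -= 0·row0 → [0,-3,2]
  row2 -= -1·row0 → [0,3,-4]
  row2 -= -1·row1 → [0,0,-2]

L=[[1,0,0],[0,1,0],[-1,-1,1]] U=[[1,-1,0],[0,-3,2],[0,0,-2]]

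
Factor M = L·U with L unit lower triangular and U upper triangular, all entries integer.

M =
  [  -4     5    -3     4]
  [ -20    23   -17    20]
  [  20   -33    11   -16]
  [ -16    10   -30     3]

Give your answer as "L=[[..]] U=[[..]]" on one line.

  R1 -= 5·R0 → [0,-2,-2,0]
  R2 -= -5·R0 → [0,-8,-4,4]
  R3 -= 4·R0 → [0,-10,-18,-13]
  R2 -= 4·R1 → [0,0,4,4]
  R3 -= 5·R1 → [0,0,-8,-13]
  R3 -= -2·R2 → [0,0,0,-5]

L=[[1,0,0,0],[5,1,0,0],[-5,4,1,0],[4,5,-2,1]] U=[[-4,5,-3,4],[0,-2,-2,0],[0,0,4,4],[0,0,0,-5]]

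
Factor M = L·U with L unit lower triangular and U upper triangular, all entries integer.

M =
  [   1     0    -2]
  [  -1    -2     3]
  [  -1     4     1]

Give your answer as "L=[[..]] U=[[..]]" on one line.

  r1 -= -1·r0 → [0,-2,1]
  r2 -= -1·r0 → [0,4,-1]
  r2 -= -2·r1 → [0,0,1]

L=[[1,0,0],[-1,1,0],[-1,-2,1]] U=[[1,0,-2],[0,-2,1],[0,0,1]]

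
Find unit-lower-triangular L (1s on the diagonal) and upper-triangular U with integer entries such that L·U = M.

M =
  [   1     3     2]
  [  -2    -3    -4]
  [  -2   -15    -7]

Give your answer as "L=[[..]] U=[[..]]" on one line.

L=[[1,0,0],[-2,1,0],[-2,-3,1]] U=[[1,3,2],[0,3,0],[0,0,-3]]

  r1 -= -2·r0 → [0,3,0]
  r2 -= -2·r0 → [0,-9,-3]
  r2 -= -3·r1 → [0,0,-3]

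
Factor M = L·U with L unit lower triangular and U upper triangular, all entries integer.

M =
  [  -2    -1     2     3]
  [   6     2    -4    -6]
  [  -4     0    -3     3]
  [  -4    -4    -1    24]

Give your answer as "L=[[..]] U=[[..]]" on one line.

  R1 -= -3·R0 → [0,-1,2,3]
  R2 -= 2·R0 → [0,2,-7,-3]
  R3 -= 2·R0 → [0,-2,-5,18]
  R2 -= -2·R1 → [0,0,-3,3]
  R3 -= 2·R1 → [0,0,-9,12]
  R3 -= 3·R2 → [0,0,0,3]

L=[[1,0,0,0],[-3,1,0,0],[2,-2,1,0],[2,2,3,1]] U=[[-2,-1,2,3],[0,-1,2,3],[0,0,-3,3],[0,0,0,3]]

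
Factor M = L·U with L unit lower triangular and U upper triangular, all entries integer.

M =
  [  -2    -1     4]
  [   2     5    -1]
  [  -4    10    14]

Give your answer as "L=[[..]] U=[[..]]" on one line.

L=[[1,0,0],[-1,1,0],[2,3,1]] U=[[-2,-1,4],[0,4,3],[0,0,-3]]

  r1 -= -1·r0 → [0,4,3]
  r2 -= 2·r0 → [0,12,6]
  r2 -= 3·r1 → [0,0,-3]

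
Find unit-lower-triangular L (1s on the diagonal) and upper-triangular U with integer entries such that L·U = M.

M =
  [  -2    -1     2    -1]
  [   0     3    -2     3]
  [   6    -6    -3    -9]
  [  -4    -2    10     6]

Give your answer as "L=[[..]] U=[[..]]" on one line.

L=[[1,0,0,0],[0,1,0,0],[-3,-3,1,0],[2,0,-2,1]] U=[[-2,-1,2,-1],[0,3,-2,3],[0,0,-3,-3],[0,0,0,2]]

  row1 -= 0·row0 → [0,3,-2,3]
  row2 -= -3·row0 → [0,-9,3,-12]
  row3 -= 2·row0 → [0,0,6,8]
  row2 -= -3·row1 → [0,0,-3,-3]
  row3 -= 0·row1 → [0,0,6,8]
  row3 -= -2·row2 → [0,0,0,2]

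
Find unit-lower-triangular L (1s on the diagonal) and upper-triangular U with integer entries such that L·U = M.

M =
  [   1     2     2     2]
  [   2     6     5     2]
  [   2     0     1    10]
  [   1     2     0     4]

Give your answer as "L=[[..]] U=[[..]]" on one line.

L=[[1,0,0,0],[2,1,0,0],[2,-2,1,0],[1,0,2,1]] U=[[1,2,2,2],[0,2,1,-2],[0,0,-1,2],[0,0,0,-2]]

  r1 -= 2·r0 → [0,2,1,-2]
  r2 -= 2·r0 → [0,-4,-3,6]
  r3 -= 1·r0 → [0,0,-2,2]
  r2 -= -2·r1 → [0,0,-1,2]
  r3 -= 0·r1 → [0,0,-2,2]
  r3 -= 2·r2 → [0,0,0,-2]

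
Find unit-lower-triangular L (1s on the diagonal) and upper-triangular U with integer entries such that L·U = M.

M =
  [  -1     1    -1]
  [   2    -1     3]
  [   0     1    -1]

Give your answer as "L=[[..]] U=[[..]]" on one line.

L=[[1,0,0],[-2,1,0],[0,1,1]] U=[[-1,1,-1],[0,1,1],[0,0,-2]]

  R1 -= -2·R0 → [0,1,1]
  R2 -= 0·R0 → [0,1,-1]
  R2 -= 1·R1 → [0,0,-2]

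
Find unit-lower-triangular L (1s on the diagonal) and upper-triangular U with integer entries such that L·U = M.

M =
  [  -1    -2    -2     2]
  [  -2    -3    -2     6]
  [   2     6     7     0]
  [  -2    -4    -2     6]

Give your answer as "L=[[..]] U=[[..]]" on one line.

  row1 -= 2·row0 → [0,1,2,2]
  row2 -= -2·row0 → [0,2,3,4]
  row3 -= 2·row0 → [0,0,2,2]
  row2 -= 2·row1 → [0,0,-1,0]
  row3 -= 0·row1 → [0,0,2,2]
  row3 -= -2·row2 → [0,0,0,2]

L=[[1,0,0,0],[2,1,0,0],[-2,2,1,0],[2,0,-2,1]] U=[[-1,-2,-2,2],[0,1,2,2],[0,0,-1,0],[0,0,0,2]]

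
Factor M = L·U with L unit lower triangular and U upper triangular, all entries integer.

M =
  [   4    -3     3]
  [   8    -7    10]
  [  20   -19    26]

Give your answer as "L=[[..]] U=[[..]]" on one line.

  R1 -= 2·R0 → [0,-1,4]
  R2 -= 5·R0 → [0,-4,11]
  R2 -= 4·R1 → [0,0,-5]

L=[[1,0,0],[2,1,0],[5,4,1]] U=[[4,-3,3],[0,-1,4],[0,0,-5]]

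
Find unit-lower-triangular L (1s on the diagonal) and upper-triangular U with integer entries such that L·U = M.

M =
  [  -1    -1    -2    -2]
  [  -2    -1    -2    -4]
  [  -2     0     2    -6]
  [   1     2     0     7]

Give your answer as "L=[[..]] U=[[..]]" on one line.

L=[[1,0,0,0],[2,1,0,0],[2,2,1,0],[-1,1,-2,1]] U=[[-1,-1,-2,-2],[0,1,2,0],[0,0,2,-2],[0,0,0,1]]

  r1 -= 2·r0 → [0,1,2,0]
  r2 -= 2·r0 → [0,2,6,-2]
  r3 -= -1·r0 → [0,1,-2,5]
  r2 -= 2·r1 → [0,0,2,-2]
  r3 -= 1·r1 → [0,0,-4,5]
  r3 -= -2·r2 → [0,0,0,1]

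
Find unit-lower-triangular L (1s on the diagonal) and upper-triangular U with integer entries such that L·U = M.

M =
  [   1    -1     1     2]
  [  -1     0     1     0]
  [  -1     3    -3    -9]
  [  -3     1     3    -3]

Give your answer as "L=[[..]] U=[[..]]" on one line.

L=[[1,0,0,0],[-1,1,0,0],[-1,-2,1,0],[-3,2,1,1]] U=[[1,-1,1,2],[0,-1,2,2],[0,0,2,-3],[0,0,0,2]]

  row1 -= -1·row0 → [0,-1,2,2]
  row2 -= -1·row0 → [0,2,-2,-7]
  row3 -= -3·row0 → [0,-2,6,3]
  row2 -= -2·row1 → [0,0,2,-3]
  row3 -= 2·row1 → [0,0,2,-1]
  row3 -= 1·row2 → [0,0,0,2]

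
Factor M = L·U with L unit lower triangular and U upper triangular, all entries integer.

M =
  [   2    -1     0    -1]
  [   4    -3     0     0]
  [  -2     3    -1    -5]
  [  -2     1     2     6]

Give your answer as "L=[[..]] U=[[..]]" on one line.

  row1 -= 2·row0 → [0,-1,0,2]
  row2 -= -1·row0 → [0,2,-1,-6]
  row3 -= -1·row0 → [0,0,2,5]
  row2 -= -2·row1 → [0,0,-1,-2]
  row3 -= 0·row1 → [0,0,2,5]
  row3 -= -2·row2 → [0,0,0,1]

L=[[1,0,0,0],[2,1,0,0],[-1,-2,1,0],[-1,0,-2,1]] U=[[2,-1,0,-1],[0,-1,0,2],[0,0,-1,-2],[0,0,0,1]]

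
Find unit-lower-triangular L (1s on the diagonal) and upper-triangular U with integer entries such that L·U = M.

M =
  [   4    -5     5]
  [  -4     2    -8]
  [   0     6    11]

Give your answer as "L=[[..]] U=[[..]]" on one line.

  row1 -= -1·row0 → [0,-3,-3]
  row2 -= 0·row0 → [0,6,11]
  row2 -= -2·row1 → [0,0,5]

L=[[1,0,0],[-1,1,0],[0,-2,1]] U=[[4,-5,5],[0,-3,-3],[0,0,5]]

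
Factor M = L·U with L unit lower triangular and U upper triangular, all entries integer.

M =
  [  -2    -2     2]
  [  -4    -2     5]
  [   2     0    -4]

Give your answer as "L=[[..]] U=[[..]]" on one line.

L=[[1,0,0],[2,1,0],[-1,-1,1]] U=[[-2,-2,2],[0,2,1],[0,0,-1]]

  row1 -= 2·row0 → [0,2,1]
  row2 -= -1·row0 → [0,-2,-2]
  row2 -= -1·row1 → [0,0,-1]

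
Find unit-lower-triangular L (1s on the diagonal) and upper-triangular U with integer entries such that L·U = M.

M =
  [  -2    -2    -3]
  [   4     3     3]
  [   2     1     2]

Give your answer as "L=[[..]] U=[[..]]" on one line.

  R1 -= -2·R0 → [0,-1,-3]
  R2 -= -1·R0 → [0,-1,-1]
  R2 -= 1·R1 → [0,0,2]

L=[[1,0,0],[-2,1,0],[-1,1,1]] U=[[-2,-2,-3],[0,-1,-3],[0,0,2]]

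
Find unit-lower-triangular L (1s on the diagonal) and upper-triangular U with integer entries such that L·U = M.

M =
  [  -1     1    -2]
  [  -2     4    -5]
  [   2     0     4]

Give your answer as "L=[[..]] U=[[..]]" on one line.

L=[[1,0,0],[2,1,0],[-2,1,1]] U=[[-1,1,-2],[0,2,-1],[0,0,1]]

  row1 -= 2·row0 → [0,2,-1]
  row2 -= -2·row0 → [0,2,0]
  row2 -= 1·row1 → [0,0,1]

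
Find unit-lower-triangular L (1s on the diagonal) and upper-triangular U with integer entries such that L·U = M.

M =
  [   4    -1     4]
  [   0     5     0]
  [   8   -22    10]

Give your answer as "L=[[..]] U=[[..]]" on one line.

  R1 -= 0·R0 → [0,5,0]
  R2 -= 2·R0 → [0,-20,2]
  R2 -= -4·R1 → [0,0,2]

L=[[1,0,0],[0,1,0],[2,-4,1]] U=[[4,-1,4],[0,5,0],[0,0,2]]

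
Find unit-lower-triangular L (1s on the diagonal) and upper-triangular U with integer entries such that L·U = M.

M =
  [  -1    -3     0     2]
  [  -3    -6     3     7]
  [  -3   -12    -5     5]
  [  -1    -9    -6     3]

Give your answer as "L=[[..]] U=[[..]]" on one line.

  r1 -= 3·r0 → [0,3,3,1]
  r2 -= 3·r0 → [0,-3,-5,-1]
  r3 -= 1·r0 → [0,-6,-6,1]
  r2 -= -1·r1 → [0,0,-2,0]
  r3 -= -2·r1 → [0,0,0,3]
  r3 -= 0·r2 → [0,0,0,3]

L=[[1,0,0,0],[3,1,0,0],[3,-1,1,0],[1,-2,0,1]] U=[[-1,-3,0,2],[0,3,3,1],[0,0,-2,0],[0,0,0,3]]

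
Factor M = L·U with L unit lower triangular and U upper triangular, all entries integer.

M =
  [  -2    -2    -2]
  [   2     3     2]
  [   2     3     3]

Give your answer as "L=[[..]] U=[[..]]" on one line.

  R1 -= -1·R0 → [0,1,0]
  R2 -= -1·R0 → [0,1,1]
  R2 -= 1·R1 → [0,0,1]

L=[[1,0,0],[-1,1,0],[-1,1,1]] U=[[-2,-2,-2],[0,1,0],[0,0,1]]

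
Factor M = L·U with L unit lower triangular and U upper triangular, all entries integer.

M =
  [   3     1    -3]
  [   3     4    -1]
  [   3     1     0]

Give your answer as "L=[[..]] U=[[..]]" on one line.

  R1 -= 1·R0 → [0,3,2]
  R2 -= 1·R0 → [0,0,3]
  R2 -= 0·R1 → [0,0,3]

L=[[1,0,0],[1,1,0],[1,0,1]] U=[[3,1,-3],[0,3,2],[0,0,3]]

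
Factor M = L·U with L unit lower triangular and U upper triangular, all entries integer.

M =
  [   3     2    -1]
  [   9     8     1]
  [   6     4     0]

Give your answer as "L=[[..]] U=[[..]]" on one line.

L=[[1,0,0],[3,1,0],[2,0,1]] U=[[3,2,-1],[0,2,4],[0,0,2]]

  r1 -= 3·r0 → [0,2,4]
  r2 -= 2·r0 → [0,0,2]
  r2 -= 0·r1 → [0,0,2]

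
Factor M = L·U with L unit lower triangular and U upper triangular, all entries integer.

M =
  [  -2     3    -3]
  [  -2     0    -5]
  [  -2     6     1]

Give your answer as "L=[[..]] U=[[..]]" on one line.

L=[[1,0,0],[1,1,0],[1,-1,1]] U=[[-2,3,-3],[0,-3,-2],[0,0,2]]

  r1 -= 1·r0 → [0,-3,-2]
  r2 -= 1·r0 → [0,3,4]
  r2 -= -1·r1 → [0,0,2]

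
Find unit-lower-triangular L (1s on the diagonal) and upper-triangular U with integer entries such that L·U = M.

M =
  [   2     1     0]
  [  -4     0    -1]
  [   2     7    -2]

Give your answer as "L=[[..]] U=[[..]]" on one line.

  r1 -= -2·r0 → [0,2,-1]
  r2 -= 1·r0 → [0,6,-2]
  r2 -= 3·r1 → [0,0,1]

L=[[1,0,0],[-2,1,0],[1,3,1]] U=[[2,1,0],[0,2,-1],[0,0,1]]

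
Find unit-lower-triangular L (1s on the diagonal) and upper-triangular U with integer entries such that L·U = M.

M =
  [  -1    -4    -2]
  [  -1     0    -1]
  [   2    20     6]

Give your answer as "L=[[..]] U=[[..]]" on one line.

  R1 -= 1·R0 → [0,4,1]
  R2 -= -2·R0 → [0,12,2]
  R2 -= 3·R1 → [0,0,-1]

L=[[1,0,0],[1,1,0],[-2,3,1]] U=[[-1,-4,-2],[0,4,1],[0,0,-1]]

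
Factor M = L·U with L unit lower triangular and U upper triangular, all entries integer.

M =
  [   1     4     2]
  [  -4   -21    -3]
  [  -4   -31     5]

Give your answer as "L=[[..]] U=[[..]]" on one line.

L=[[1,0,0],[-4,1,0],[-4,3,1]] U=[[1,4,2],[0,-5,5],[0,0,-2]]

  R1 -= -4·R0 → [0,-5,5]
  R2 -= -4·R0 → [0,-15,13]
  R2 -= 3·R1 → [0,0,-2]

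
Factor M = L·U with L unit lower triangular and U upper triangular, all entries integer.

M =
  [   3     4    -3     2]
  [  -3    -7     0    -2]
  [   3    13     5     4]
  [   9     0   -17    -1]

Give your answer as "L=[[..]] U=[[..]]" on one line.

L=[[1,0,0,0],[-1,1,0,0],[1,-3,1,0],[3,4,-4,1]] U=[[3,4,-3,2],[0,-3,-3,0],[0,0,-1,2],[0,0,0,1]]

  R1 -= -1·R0 → [0,-3,-3,0]
  R2 -= 1·R0 → [0,9,8,2]
  R3 -= 3·R0 → [0,-12,-8,-7]
  R2 -= -3·R1 → [0,0,-1,2]
  R3 -= 4·R1 → [0,0,4,-7]
  R3 -= -4·R2 → [0,0,0,1]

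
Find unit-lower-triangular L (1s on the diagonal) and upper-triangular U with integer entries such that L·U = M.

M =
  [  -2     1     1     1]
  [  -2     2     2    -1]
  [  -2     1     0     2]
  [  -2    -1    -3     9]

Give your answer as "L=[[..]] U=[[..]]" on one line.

L=[[1,0,0,0],[1,1,0,0],[1,0,1,0],[1,-2,2,1]] U=[[-2,1,1,1],[0,1,1,-2],[0,0,-1,1],[0,0,0,2]]

  row1 -= 1·row0 → [0,1,1,-2]
  row2 -= 1·row0 → [0,0,-1,1]
  row3 -= 1·row0 → [0,-2,-4,8]
  row2 -= 0·row1 → [0,0,-1,1]
  row3 -= -2·row1 → [0,0,-2,4]
  row3 -= 2·row2 → [0,0,0,2]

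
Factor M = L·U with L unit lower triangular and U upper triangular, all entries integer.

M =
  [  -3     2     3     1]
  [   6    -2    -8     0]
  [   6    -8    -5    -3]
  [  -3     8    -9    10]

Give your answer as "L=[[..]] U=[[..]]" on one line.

  row1 -= -2·row0 → [0,2,-2,2]
  row2 -= -2·row0 → [0,-4,1,-1]
  row3 -= 1·row0 → [0,6,-12,9]
  row2 -= -2·row1 → [0,0,-3,3]
  row3 -= 3·row1 → [0,0,-6,3]
  row3 -= 2·row2 → [0,0,0,-3]

L=[[1,0,0,0],[-2,1,0,0],[-2,-2,1,0],[1,3,2,1]] U=[[-3,2,3,1],[0,2,-2,2],[0,0,-3,3],[0,0,0,-3]]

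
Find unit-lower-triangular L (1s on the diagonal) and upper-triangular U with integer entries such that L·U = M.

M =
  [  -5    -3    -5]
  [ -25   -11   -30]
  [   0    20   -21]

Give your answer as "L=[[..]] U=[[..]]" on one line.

  r1 -= 5·r0 → [0,4,-5]
  r2 -= 0·r0 → [0,20,-21]
  r2 -= 5·r1 → [0,0,4]

L=[[1,0,0],[5,1,0],[0,5,1]] U=[[-5,-3,-5],[0,4,-5],[0,0,4]]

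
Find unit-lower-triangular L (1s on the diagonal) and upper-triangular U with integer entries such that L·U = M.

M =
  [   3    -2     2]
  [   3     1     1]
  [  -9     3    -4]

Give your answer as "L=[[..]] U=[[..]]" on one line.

  row1 -= 1·row0 → [0,3,-1]
  row2 -= -3·row0 → [0,-3,2]
  row2 -= -1·row1 → [0,0,1]

L=[[1,0,0],[1,1,0],[-3,-1,1]] U=[[3,-2,2],[0,3,-1],[0,0,1]]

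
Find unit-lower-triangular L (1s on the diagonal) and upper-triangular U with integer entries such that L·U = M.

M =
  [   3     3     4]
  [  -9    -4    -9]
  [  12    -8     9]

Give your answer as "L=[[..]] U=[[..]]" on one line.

L=[[1,0,0],[-3,1,0],[4,-4,1]] U=[[3,3,4],[0,5,3],[0,0,5]]

  r1 -= -3·r0 → [0,5,3]
  r2 -= 4·r0 → [0,-20,-7]
  r2 -= -4·r1 → [0,0,5]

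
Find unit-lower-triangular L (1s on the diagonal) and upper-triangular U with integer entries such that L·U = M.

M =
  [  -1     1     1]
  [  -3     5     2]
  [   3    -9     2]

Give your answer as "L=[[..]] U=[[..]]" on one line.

L=[[1,0,0],[3,1,0],[-3,-3,1]] U=[[-1,1,1],[0,2,-1],[0,0,2]]

  R1 -= 3·R0 → [0,2,-1]
  R2 -= -3·R0 → [0,-6,5]
  R2 -= -3·R1 → [0,0,2]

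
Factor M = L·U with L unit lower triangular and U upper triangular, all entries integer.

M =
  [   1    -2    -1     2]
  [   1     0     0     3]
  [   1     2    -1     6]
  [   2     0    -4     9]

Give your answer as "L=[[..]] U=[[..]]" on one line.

L=[[1,0,0,0],[1,1,0,0],[1,2,1,0],[2,2,2,1]] U=[[1,-2,-1,2],[0,2,1,1],[0,0,-2,2],[0,0,0,-1]]

  row1 -= 1·row0 → [0,2,1,1]
  row2 -= 1·row0 → [0,4,0,4]
  row3 -= 2·row0 → [0,4,-2,5]
  row2 -= 2·row1 → [0,0,-2,2]
  row3 -= 2·row1 → [0,0,-4,3]
  row3 -= 2·row2 → [0,0,0,-1]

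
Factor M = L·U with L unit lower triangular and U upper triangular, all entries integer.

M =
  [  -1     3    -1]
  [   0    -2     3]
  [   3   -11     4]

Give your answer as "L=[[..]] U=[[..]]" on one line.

  r1 -= 0·r0 → [0,-2,3]
  r2 -= -3·r0 → [0,-2,1]
  r2 -= 1·r1 → [0,0,-2]

L=[[1,0,0],[0,1,0],[-3,1,1]] U=[[-1,3,-1],[0,-2,3],[0,0,-2]]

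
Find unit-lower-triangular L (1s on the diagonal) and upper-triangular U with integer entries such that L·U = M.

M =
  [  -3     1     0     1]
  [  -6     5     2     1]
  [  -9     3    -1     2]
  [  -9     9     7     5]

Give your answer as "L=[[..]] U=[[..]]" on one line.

  row1 -= 2·row0 → [0,3,2,-1]
  row2 -= 3·row0 → [0,0,-1,-1]
  row3 -= 3·row0 → [0,6,7,2]
  row2 -= 0·row1 → [0,0,-1,-1]
  row3 -= 2·row1 → [0,0,3,4]
  row3 -= -3·row2 → [0,0,0,1]

L=[[1,0,0,0],[2,1,0,0],[3,0,1,0],[3,2,-3,1]] U=[[-3,1,0,1],[0,3,2,-1],[0,0,-1,-1],[0,0,0,1]]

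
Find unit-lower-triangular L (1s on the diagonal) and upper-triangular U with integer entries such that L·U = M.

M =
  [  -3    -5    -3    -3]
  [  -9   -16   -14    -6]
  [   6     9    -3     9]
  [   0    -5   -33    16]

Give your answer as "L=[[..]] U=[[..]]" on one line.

  r1 -= 3·r0 → [0,-1,-5,3]
  r2 -= -2·r0 → [0,-1,-9,3]
  r3 -= 0·r0 → [0,-5,-33,16]
  r2 -= 1·r1 → [0,0,-4,0]
  r3 -= 5·r1 → [0,0,-8,1]
  r3 -= 2·r2 → [0,0,0,1]

L=[[1,0,0,0],[3,1,0,0],[-2,1,1,0],[0,5,2,1]] U=[[-3,-5,-3,-3],[0,-1,-5,3],[0,0,-4,0],[0,0,0,1]]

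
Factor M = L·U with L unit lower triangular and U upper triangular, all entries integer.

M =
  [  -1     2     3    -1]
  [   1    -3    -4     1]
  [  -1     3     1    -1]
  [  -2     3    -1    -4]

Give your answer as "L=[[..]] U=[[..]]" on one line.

L=[[1,0,0,0],[-1,1,0,0],[1,-1,1,0],[2,1,2,1]] U=[[-1,2,3,-1],[0,-1,-1,0],[0,0,-3,0],[0,0,0,-2]]

  row1 -= -1·row0 → [0,-1,-1,0]
  row2 -= 1·row0 → [0,1,-2,0]
  row3 -= 2·row0 → [0,-1,-7,-2]
  row2 -= -1·row1 → [0,0,-3,0]
  row3 -= 1·row1 → [0,0,-6,-2]
  row3 -= 2·row2 → [0,0,0,-2]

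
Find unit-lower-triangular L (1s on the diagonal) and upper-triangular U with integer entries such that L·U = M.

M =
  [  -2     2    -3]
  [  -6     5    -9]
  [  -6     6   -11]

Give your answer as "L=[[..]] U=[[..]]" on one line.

  r1 -= 3·r0 → [0,-1,0]
  r2 -= 3·r0 → [0,0,-2]
  r2 -= 0·r1 → [0,0,-2]

L=[[1,0,0],[3,1,0],[3,0,1]] U=[[-2,2,-3],[0,-1,0],[0,0,-2]]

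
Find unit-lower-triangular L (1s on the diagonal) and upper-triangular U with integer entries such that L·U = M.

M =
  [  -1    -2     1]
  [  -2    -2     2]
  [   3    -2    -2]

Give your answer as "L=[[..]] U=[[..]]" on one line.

  r1 -= 2·r0 → [0,2,0]
  r2 -= -3·r0 → [0,-8,1]
  r2 -= -4·r1 → [0,0,1]

L=[[1,0,0],[2,1,0],[-3,-4,1]] U=[[-1,-2,1],[0,2,0],[0,0,1]]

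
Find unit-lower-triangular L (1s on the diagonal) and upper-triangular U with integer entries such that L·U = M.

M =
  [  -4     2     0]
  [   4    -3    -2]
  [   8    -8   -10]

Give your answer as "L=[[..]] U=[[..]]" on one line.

  r1 -= -1·r0 → [0,-1,-2]
  r2 -= -2·r0 → [0,-4,-10]
  r2 -= 4·r1 → [0,0,-2]

L=[[1,0,0],[-1,1,0],[-2,4,1]] U=[[-4,2,0],[0,-1,-2],[0,0,-2]]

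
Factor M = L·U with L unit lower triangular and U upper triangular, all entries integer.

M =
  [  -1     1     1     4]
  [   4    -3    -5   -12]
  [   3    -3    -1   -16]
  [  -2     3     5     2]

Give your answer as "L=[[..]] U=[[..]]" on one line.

L=[[1,0,0,0],[-4,1,0,0],[-3,0,1,0],[2,1,2,1]] U=[[-1,1,1,4],[0,1,-1,4],[0,0,2,-4],[0,0,0,-2]]

  r1 -= -4·r0 → [0,1,-1,4]
  r2 -= -3·r0 → [0,0,2,-4]
  r3 -= 2·r0 → [0,1,3,-6]
  r2 -= 0·r1 → [0,0,2,-4]
  r3 -= 1·r1 → [0,0,4,-10]
  r3 -= 2·r2 → [0,0,0,-2]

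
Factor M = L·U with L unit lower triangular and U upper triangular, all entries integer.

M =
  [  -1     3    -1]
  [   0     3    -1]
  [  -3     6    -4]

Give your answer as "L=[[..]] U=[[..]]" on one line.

L=[[1,0,0],[0,1,0],[3,-1,1]] U=[[-1,3,-1],[0,3,-1],[0,0,-2]]

  row1 -= 0·row0 → [0,3,-1]
  row2 -= 3·row0 → [0,-3,-1]
  row2 -= -1·row1 → [0,0,-2]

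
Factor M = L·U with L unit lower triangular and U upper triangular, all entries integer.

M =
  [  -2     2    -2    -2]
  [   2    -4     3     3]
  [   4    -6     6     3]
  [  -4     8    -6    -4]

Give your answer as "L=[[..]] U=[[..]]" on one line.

  R1 -= -1·R0 → [0,-2,1,1]
  R2 -= -2·R0 → [0,-2,2,-1]
  R3 -= 2·R0 → [0,4,-2,0]
  R2 -= 1·R1 → [0,0,1,-2]
  R3 -= -2·R1 → [0,0,0,2]
  R3 -= 0·R2 → [0,0,0,2]

L=[[1,0,0,0],[-1,1,0,0],[-2,1,1,0],[2,-2,0,1]] U=[[-2,2,-2,-2],[0,-2,1,1],[0,0,1,-2],[0,0,0,2]]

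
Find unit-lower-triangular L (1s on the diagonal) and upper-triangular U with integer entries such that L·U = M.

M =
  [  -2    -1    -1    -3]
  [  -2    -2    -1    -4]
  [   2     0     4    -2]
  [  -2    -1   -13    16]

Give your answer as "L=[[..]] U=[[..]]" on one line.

  row1 -= 1·row0 → [0,-1,0,-1]
  row2 -= -1·row0 → [0,-1,3,-5]
  row3 -= 1·row0 → [0,0,-12,19]
  row2 -= 1·row1 → [0,0,3,-4]
  row3 -= 0·row1 → [0,0,-12,19]
  row3 -= -4·row2 → [0,0,0,3]

L=[[1,0,0,0],[1,1,0,0],[-1,1,1,0],[1,0,-4,1]] U=[[-2,-1,-1,-3],[0,-1,0,-1],[0,0,3,-4],[0,0,0,3]]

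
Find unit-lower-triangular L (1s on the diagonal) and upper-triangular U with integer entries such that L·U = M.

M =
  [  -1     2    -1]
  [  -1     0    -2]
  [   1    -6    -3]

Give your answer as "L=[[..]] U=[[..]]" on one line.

  R1 -= 1·R0 → [0,-2,-1]
  R2 -= -1·R0 → [0,-4,-4]
  R2 -= 2·R1 → [0,0,-2]

L=[[1,0,0],[1,1,0],[-1,2,1]] U=[[-1,2,-1],[0,-2,-1],[0,0,-2]]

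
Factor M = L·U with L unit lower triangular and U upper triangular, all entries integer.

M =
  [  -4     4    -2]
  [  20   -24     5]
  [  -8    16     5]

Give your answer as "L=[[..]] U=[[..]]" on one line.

L=[[1,0,0],[-5,1,0],[2,-2,1]] U=[[-4,4,-2],[0,-4,-5],[0,0,-1]]

  r1 -= -5·r0 → [0,-4,-5]
  r2 -= 2·r0 → [0,8,9]
  r2 -= -2·r1 → [0,0,-1]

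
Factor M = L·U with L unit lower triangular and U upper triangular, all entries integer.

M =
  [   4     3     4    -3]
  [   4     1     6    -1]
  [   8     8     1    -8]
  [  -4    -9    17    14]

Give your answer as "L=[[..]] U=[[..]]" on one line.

L=[[1,0,0,0],[1,1,0,0],[2,-1,1,0],[-1,3,-3,1]] U=[[4,3,4,-3],[0,-2,2,2],[0,0,-5,0],[0,0,0,5]]

  r1 -= 1·r0 → [0,-2,2,2]
  r2 -= 2·r0 → [0,2,-7,-2]
  r3 -= -1·r0 → [0,-6,21,11]
  r2 -= -1·r1 → [0,0,-5,0]
  r3 -= 3·r1 → [0,0,15,5]
  r3 -= -3·r2 → [0,0,0,5]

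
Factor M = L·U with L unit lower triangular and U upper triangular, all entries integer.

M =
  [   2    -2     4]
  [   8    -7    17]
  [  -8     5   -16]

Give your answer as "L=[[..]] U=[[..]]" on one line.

  row1 -= 4·row0 → [0,1,1]
  row2 -= -4·row0 → [0,-3,0]
  row2 -= -3·row1 → [0,0,3]

L=[[1,0,0],[4,1,0],[-4,-3,1]] U=[[2,-2,4],[0,1,1],[0,0,3]]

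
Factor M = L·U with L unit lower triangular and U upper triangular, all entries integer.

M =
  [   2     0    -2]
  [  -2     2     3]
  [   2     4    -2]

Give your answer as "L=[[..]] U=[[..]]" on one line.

  r1 -= -1·r0 → [0,2,1]
  r2 -= 1·r0 → [0,4,0]
  r2 -= 2·r1 → [0,0,-2]

L=[[1,0,0],[-1,1,0],[1,2,1]] U=[[2,0,-2],[0,2,1],[0,0,-2]]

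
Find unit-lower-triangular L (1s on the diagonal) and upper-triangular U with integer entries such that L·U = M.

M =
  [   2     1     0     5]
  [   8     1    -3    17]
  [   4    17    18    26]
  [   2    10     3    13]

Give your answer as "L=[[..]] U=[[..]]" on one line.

  r1 -= 4·r0 → [0,-3,-3,-3]
  r2 -= 2·r0 → [0,15,18,16]
  r3 -= 1·r0 → [0,9,3,8]
  r2 -= -5·r1 → [0,0,3,1]
  r3 -= -3·r1 → [0,0,-6,-1]
  r3 -= -2·r2 → [0,0,0,1]

L=[[1,0,0,0],[4,1,0,0],[2,-5,1,0],[1,-3,-2,1]] U=[[2,1,0,5],[0,-3,-3,-3],[0,0,3,1],[0,0,0,1]]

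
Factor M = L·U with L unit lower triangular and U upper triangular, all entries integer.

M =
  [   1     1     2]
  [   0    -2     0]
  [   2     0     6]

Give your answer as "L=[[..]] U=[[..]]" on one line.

L=[[1,0,0],[0,1,0],[2,1,1]] U=[[1,1,2],[0,-2,0],[0,0,2]]

  row1 -= 0·row0 → [0,-2,0]
  row2 -= 2·row0 → [0,-2,2]
  row2 -= 1·row1 → [0,0,2]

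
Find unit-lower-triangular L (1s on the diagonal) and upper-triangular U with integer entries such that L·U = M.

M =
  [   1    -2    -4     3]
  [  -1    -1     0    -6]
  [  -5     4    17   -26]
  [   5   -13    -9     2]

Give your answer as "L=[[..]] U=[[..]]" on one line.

L=[[1,0,0,0],[-1,1,0,0],[-5,2,1,0],[5,1,3,1]] U=[[1,-2,-4,3],[0,-3,-4,-3],[0,0,5,-5],[0,0,0,5]]

  row1 -= -1·row0 → [0,-3,-4,-3]
  row2 -= -5·row0 → [0,-6,-3,-11]
  row3 -= 5·row0 → [0,-3,11,-13]
  row2 -= 2·row1 → [0,0,5,-5]
  row3 -= 1·row1 → [0,0,15,-10]
  row3 -= 3·row2 → [0,0,0,5]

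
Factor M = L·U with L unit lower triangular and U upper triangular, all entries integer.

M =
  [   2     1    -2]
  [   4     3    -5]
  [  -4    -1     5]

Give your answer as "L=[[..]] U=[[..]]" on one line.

  r1 -= 2·r0 → [0,1,-1]
  r2 -= -2·r0 → [0,1,1]
  r2 -= 1·r1 → [0,0,2]

L=[[1,0,0],[2,1,0],[-2,1,1]] U=[[2,1,-2],[0,1,-1],[0,0,2]]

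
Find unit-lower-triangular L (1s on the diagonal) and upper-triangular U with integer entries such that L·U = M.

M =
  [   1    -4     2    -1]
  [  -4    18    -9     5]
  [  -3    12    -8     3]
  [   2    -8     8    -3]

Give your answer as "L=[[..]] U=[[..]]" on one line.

  r1 -= -4·r0 → [0,2,-1,1]
  r2 -= -3·r0 → [0,0,-2,0]
  r3 -= 2·r0 → [0,0,4,-1]
  r2 -= 0·r1 → [0,0,-2,0]
  r3 -= 0·r1 → [0,0,4,-1]
  r3 -= -2·r2 → [0,0,0,-1]

L=[[1,0,0,0],[-4,1,0,0],[-3,0,1,0],[2,0,-2,1]] U=[[1,-4,2,-1],[0,2,-1,1],[0,0,-2,0],[0,0,0,-1]]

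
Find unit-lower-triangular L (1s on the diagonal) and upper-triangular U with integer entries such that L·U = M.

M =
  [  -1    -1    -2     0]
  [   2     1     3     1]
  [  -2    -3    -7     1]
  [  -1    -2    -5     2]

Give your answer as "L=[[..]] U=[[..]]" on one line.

L=[[1,0,0,0],[-2,1,0,0],[2,1,1,0],[1,1,1,1]] U=[[-1,-1,-2,0],[0,-1,-1,1],[0,0,-2,0],[0,0,0,1]]

  r1 -= -2·r0 → [0,-1,-1,1]
  r2 -= 2·r0 → [0,-1,-3,1]
  r3 -= 1·r0 → [0,-1,-3,2]
  r2 -= 1·r1 → [0,0,-2,0]
  r3 -= 1·r1 → [0,0,-2,1]
  r3 -= 1·r2 → [0,0,0,1]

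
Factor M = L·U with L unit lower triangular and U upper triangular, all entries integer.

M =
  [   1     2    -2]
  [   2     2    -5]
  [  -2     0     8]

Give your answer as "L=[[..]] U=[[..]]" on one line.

  r1 -= 2·r0 → [0,-2,-1]
  r2 -= -2·r0 → [0,4,4]
  r2 -= -2·r1 → [0,0,2]

L=[[1,0,0],[2,1,0],[-2,-2,1]] U=[[1,2,-2],[0,-2,-1],[0,0,2]]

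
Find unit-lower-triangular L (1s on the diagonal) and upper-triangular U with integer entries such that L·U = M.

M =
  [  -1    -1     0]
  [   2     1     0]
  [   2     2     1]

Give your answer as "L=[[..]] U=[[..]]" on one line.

L=[[1,0,0],[-2,1,0],[-2,0,1]] U=[[-1,-1,0],[0,-1,0],[0,0,1]]

  r1 -= -2·r0 → [0,-1,0]
  r2 -= -2·r0 → [0,0,1]
  r2 -= 0·r1 → [0,0,1]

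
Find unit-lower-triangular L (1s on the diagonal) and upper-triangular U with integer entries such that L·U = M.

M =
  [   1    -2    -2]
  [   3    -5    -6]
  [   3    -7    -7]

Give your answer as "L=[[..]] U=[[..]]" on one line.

  row1 -= 3·row0 → [0,1,0]
  row2 -= 3·row0 → [0,-1,-1]
  row2 -= -1·row1 → [0,0,-1]

L=[[1,0,0],[3,1,0],[3,-1,1]] U=[[1,-2,-2],[0,1,0],[0,0,-1]]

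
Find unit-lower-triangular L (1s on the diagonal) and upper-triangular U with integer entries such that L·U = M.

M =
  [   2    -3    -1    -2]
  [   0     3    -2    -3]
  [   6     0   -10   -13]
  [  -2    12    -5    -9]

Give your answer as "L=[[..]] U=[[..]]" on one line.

  row1 -= 0·row0 → [0,3,-2,-3]
  row2 -= 3·row0 → [0,9,-7,-7]
  row3 -= -1·row0 → [0,9,-6,-11]
  row2 -= 3·row1 → [0,0,-1,2]
  row3 -= 3·row1 → [0,0,0,-2]
  row3 -= 0·row2 → [0,0,0,-2]

L=[[1,0,0,0],[0,1,0,0],[3,3,1,0],[-1,3,0,1]] U=[[2,-3,-1,-2],[0,3,-2,-3],[0,0,-1,2],[0,0,0,-2]]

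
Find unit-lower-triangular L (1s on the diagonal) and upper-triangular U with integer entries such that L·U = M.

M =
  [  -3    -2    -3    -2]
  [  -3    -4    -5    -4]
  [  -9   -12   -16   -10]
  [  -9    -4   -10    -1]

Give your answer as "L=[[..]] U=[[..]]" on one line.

L=[[1,0,0,0],[1,1,0,0],[3,3,1,0],[3,-1,3,1]] U=[[-3,-2,-3,-2],[0,-2,-2,-2],[0,0,-1,2],[0,0,0,-3]]

  r1 -= 1·r0 → [0,-2,-2,-2]
  r2 -= 3·r0 → [0,-6,-7,-4]
  r3 -= 3·r0 → [0,2,-1,5]
  r2 -= 3·r1 → [0,0,-1,2]
  r3 -= -1·r1 → [0,0,-3,3]
  r3 -= 3·r2 → [0,0,0,-3]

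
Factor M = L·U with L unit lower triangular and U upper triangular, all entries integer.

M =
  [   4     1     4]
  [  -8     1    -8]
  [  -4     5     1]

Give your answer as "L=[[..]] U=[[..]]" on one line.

  R1 -= -2·R0 → [0,3,0]
  R2 -= -1·R0 → [0,6,5]
  R2 -= 2·R1 → [0,0,5]

L=[[1,0,0],[-2,1,0],[-1,2,1]] U=[[4,1,4],[0,3,0],[0,0,5]]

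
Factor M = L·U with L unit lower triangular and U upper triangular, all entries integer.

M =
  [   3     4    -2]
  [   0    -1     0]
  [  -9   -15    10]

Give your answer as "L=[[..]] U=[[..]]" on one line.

  r1 -= 0·r0 → [0,-1,0]
  r2 -= -3·r0 → [0,-3,4]
  r2 -= 3·r1 → [0,0,4]

L=[[1,0,0],[0,1,0],[-3,3,1]] U=[[3,4,-2],[0,-1,0],[0,0,4]]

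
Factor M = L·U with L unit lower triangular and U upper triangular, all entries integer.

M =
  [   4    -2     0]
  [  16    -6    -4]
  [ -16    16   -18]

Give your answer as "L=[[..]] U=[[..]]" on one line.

L=[[1,0,0],[4,1,0],[-4,4,1]] U=[[4,-2,0],[0,2,-4],[0,0,-2]]

  row1 -= 4·row0 → [0,2,-4]
  row2 -= -4·row0 → [0,8,-18]
  row2 -= 4·row1 → [0,0,-2]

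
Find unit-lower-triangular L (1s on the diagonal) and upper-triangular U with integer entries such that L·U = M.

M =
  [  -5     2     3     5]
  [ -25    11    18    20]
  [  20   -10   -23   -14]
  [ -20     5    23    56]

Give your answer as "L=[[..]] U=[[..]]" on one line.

L=[[1,0,0,0],[5,1,0,0],[-4,-2,1,0],[4,-3,-4,1]] U=[[-5,2,3,5],[0,1,3,-5],[0,0,-5,-4],[0,0,0,5]]

  r1 -= 5·r0 → [0,1,3,-5]
  r2 -= -4·r0 → [0,-2,-11,6]
  r3 -= 4·r0 → [0,-3,11,36]
  r2 -= -2·r1 → [0,0,-5,-4]
  r3 -= -3·r1 → [0,0,20,21]
  r3 -= -4·r2 → [0,0,0,5]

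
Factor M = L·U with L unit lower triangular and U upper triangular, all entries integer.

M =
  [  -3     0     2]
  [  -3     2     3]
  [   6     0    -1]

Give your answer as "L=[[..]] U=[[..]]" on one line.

L=[[1,0,0],[1,1,0],[-2,0,1]] U=[[-3,0,2],[0,2,1],[0,0,3]]

  row1 -= 1·row0 → [0,2,1]
  row2 -= -2·row0 → [0,0,3]
  row2 -= 0·row1 → [0,0,3]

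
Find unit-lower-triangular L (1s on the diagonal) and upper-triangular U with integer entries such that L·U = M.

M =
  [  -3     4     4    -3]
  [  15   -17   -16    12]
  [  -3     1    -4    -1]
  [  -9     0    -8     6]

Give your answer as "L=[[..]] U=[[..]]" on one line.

  R1 -= -5·R0 → [0,3,4,-3]
  R2 -= 1·R0 → [0,-3,-8,2]
  R3 -= 3·R0 → [0,-12,-20,15]
  R2 -= -1·R1 → [0,0,-4,-1]
  R3 -= -4·R1 → [0,0,-4,3]
  R3 -= 1·R2 → [0,0,0,4]

L=[[1,0,0,0],[-5,1,0,0],[1,-1,1,0],[3,-4,1,1]] U=[[-3,4,4,-3],[0,3,4,-3],[0,0,-4,-1],[0,0,0,4]]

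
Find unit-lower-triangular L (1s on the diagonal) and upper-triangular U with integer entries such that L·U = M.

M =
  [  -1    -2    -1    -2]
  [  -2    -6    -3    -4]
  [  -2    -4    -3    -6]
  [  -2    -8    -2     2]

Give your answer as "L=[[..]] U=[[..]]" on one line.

L=[[1,0,0,0],[2,1,0,0],[2,0,1,0],[2,2,-2,1]] U=[[-1,-2,-1,-2],[0,-2,-1,0],[0,0,-1,-2],[0,0,0,2]]

  r1 -= 2·r0 → [0,-2,-1,0]
  r2 -= 2·r0 → [0,0,-1,-2]
  r3 -= 2·r0 → [0,-4,0,6]
  r2 -= 0·r1 → [0,0,-1,-2]
  r3 -= 2·r1 → [0,0,2,6]
  r3 -= -2·r2 → [0,0,0,2]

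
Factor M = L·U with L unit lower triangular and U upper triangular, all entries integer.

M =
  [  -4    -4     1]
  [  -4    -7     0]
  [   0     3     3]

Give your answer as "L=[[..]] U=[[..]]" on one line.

  R1 -= 1·R0 → [0,-3,-1]
  R2 -= 0·R0 → [0,3,3]
  R2 -= -1·R1 → [0,0,2]

L=[[1,0,0],[1,1,0],[0,-1,1]] U=[[-4,-4,1],[0,-3,-1],[0,0,2]]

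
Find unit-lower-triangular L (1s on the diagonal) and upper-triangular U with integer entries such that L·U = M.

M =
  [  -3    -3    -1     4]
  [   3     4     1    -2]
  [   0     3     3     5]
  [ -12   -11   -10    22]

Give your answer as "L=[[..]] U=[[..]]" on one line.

L=[[1,0,0,0],[-1,1,0,0],[0,3,1,0],[4,1,-2,1]] U=[[-3,-3,-1,4],[0,1,0,2],[0,0,3,-1],[0,0,0,2]]

  R1 -= -1·R0 → [0,1,0,2]
  R2 -= 0·R0 → [0,3,3,5]
  R3 -= 4·R0 → [0,1,-6,6]
  R2 -= 3·R1 → [0,0,3,-1]
  R3 -= 1·R1 → [0,0,-6,4]
  R3 -= -2·R2 → [0,0,0,2]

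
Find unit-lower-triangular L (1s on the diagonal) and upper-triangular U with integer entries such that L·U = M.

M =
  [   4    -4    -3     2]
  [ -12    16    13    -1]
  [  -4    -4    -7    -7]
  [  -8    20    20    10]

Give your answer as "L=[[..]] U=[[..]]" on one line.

L=[[1,0,0,0],[-3,1,0,0],[-1,-2,1,0],[-2,3,-1,1]] U=[[4,-4,-3,2],[0,4,4,5],[0,0,-2,5],[0,0,0,4]]

  row1 -= -3·row0 → [0,4,4,5]
  row2 -= -1·row0 → [0,-8,-10,-5]
  row3 -= -2·row0 → [0,12,14,14]
  row2 -= -2·row1 → [0,0,-2,5]
  row3 -= 3·row1 → [0,0,2,-1]
  row3 -= -1·row2 → [0,0,0,4]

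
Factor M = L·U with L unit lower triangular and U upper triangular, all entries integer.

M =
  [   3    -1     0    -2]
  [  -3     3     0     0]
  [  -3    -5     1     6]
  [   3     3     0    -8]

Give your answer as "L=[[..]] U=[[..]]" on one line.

L=[[1,0,0,0],[-1,1,0,0],[-1,-3,1,0],[1,2,0,1]] U=[[3,-1,0,-2],[0,2,0,-2],[0,0,1,-2],[0,0,0,-2]]

  R1 -= -1·R0 → [0,2,0,-2]
  R2 -= -1·R0 → [0,-6,1,4]
  R3 -= 1·R0 → [0,4,0,-6]
  R2 -= -3·R1 → [0,0,1,-2]
  R3 -= 2·R1 → [0,0,0,-2]
  R3 -= 0·R2 → [0,0,0,-2]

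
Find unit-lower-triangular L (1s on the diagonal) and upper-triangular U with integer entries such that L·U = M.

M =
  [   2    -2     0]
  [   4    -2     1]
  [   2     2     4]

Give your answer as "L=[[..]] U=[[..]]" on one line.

L=[[1,0,0],[2,1,0],[1,2,1]] U=[[2,-2,0],[0,2,1],[0,0,2]]

  r1 -= 2·r0 → [0,2,1]
  r2 -= 1·r0 → [0,4,4]
  r2 -= 2·r1 → [0,0,2]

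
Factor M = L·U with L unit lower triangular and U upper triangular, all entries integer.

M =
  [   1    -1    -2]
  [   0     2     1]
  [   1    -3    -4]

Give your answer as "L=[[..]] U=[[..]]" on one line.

  row1 -= 0·row0 → [0,2,1]
  row2 -= 1·row0 → [0,-2,-2]
  row2 -= -1·row1 → [0,0,-1]

L=[[1,0,0],[0,1,0],[1,-1,1]] U=[[1,-1,-2],[0,2,1],[0,0,-1]]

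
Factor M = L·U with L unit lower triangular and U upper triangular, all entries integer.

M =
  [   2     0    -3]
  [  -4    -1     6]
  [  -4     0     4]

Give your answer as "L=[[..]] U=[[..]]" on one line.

  row1 -= -2·row0 → [0,-1,0]
  row2 -= -2·row0 → [0,0,-2]
  row2 -= 0·row1 → [0,0,-2]

L=[[1,0,0],[-2,1,0],[-2,0,1]] U=[[2,0,-3],[0,-1,0],[0,0,-2]]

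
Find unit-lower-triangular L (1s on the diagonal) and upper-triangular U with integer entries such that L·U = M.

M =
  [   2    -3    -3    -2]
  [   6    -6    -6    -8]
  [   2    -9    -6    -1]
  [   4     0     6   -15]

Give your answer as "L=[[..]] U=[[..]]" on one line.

L=[[1,0,0,0],[3,1,0,0],[1,-2,1,0],[2,2,2,1]] U=[[2,-3,-3,-2],[0,3,3,-2],[0,0,3,-3],[0,0,0,-1]]

  R1 -= 3·R0 → [0,3,3,-2]
  R2 -= 1·R0 → [0,-6,-3,1]
  R3 -= 2·R0 → [0,6,12,-11]
  R2 -= -2·R1 → [0,0,3,-3]
  R3 -= 2·R1 → [0,0,6,-7]
  R3 -= 2·R2 → [0,0,0,-1]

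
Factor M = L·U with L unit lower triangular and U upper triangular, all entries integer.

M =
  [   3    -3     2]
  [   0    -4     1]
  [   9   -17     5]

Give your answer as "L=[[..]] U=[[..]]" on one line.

  r1 -= 0·r0 → [0,-4,1]
  r2 -= 3·r0 → [0,-8,-1]
  r2 -= 2·r1 → [0,0,-3]

L=[[1,0,0],[0,1,0],[3,2,1]] U=[[3,-3,2],[0,-4,1],[0,0,-3]]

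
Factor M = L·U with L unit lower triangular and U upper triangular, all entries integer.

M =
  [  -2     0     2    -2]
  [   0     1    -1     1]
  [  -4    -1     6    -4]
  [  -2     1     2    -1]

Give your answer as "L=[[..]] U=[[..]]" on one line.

  R1 -= 0·R0 → [0,1,-1,1]
  R2 -= 2·R0 → [0,-1,2,0]
  R3 -= 1·R0 → [0,1,0,1]
  R2 -= -1·R1 → [0,0,1,1]
  R3 -= 1·R1 → [0,0,1,0]
  R3 -= 1·R2 → [0,0,0,-1]

L=[[1,0,0,0],[0,1,0,0],[2,-1,1,0],[1,1,1,1]] U=[[-2,0,2,-2],[0,1,-1,1],[0,0,1,1],[0,0,0,-1]]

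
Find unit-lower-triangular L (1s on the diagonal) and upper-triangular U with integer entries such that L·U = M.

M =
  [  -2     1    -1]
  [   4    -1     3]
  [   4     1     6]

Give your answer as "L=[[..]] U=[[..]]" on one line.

  r1 -= -2·r0 → [0,1,1]
  r2 -= -2·r0 → [0,3,4]
  r2 -= 3·r1 → [0,0,1]

L=[[1,0,0],[-2,1,0],[-2,3,1]] U=[[-2,1,-1],[0,1,1],[0,0,1]]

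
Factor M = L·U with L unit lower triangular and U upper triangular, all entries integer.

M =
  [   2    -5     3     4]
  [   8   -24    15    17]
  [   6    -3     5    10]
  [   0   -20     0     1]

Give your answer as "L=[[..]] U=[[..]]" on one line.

  R1 -= 4·R0 → [0,-4,3,1]
  R2 -= 3·R0 → [0,12,-4,-2]
  R3 -= 0·R0 → [0,-20,0,1]
  R2 -= -3·R1 → [0,0,5,1]
  R3 -= 5·R1 → [0,0,-15,-4]
  R3 -= -3·R2 → [0,0,0,-1]

L=[[1,0,0,0],[4,1,0,0],[3,-3,1,0],[0,5,-3,1]] U=[[2,-5,3,4],[0,-4,3,1],[0,0,5,1],[0,0,0,-1]]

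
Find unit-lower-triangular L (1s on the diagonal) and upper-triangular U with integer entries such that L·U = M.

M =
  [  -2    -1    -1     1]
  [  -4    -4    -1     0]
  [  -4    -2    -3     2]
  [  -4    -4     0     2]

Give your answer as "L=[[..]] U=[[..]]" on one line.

L=[[1,0,0,0],[2,1,0,0],[2,0,1,0],[2,1,-1,1]] U=[[-2,-1,-1,1],[0,-2,1,-2],[0,0,-1,0],[0,0,0,2]]

  R1 -= 2·R0 → [0,-2,1,-2]
  R2 -= 2·R0 → [0,0,-1,0]
  R3 -= 2·R0 → [0,-2,2,0]
  R2 -= 0·R1 → [0,0,-1,0]
  R3 -= 1·R1 → [0,0,1,2]
  R3 -= -1·R2 → [0,0,0,2]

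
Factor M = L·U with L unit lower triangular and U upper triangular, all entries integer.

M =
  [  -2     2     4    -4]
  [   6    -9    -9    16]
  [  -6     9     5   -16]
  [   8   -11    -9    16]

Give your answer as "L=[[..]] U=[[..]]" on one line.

L=[[1,0,0,0],[-3,1,0,0],[3,-1,1,0],[-4,1,-1,1]] U=[[-2,2,4,-4],[0,-3,3,4],[0,0,-4,0],[0,0,0,-4]]

  R1 -= -3·R0 → [0,-3,3,4]
  R2 -= 3·R0 → [0,3,-7,-4]
  R3 -= -4·R0 → [0,-3,7,0]
  R2 -= -1·R1 → [0,0,-4,0]
  R3 -= 1·R1 → [0,0,4,-4]
  R3 -= -1·R2 → [0,0,0,-4]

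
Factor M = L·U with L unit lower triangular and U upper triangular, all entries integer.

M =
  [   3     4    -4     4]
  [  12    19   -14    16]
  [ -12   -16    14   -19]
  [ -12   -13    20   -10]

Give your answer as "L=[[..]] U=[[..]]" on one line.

  row1 -= 4·row0 → [0,3,2,0]
  row2 -= -4·row0 → [0,0,-2,-3]
  row3 -= -4·row0 → [0,3,4,6]
  row2 -= 0·row1 → [0,0,-2,-3]
  row3 -= 1·row1 → [0,0,2,6]
  row3 -= -1·row2 → [0,0,0,3]

L=[[1,0,0,0],[4,1,0,0],[-4,0,1,0],[-4,1,-1,1]] U=[[3,4,-4,4],[0,3,2,0],[0,0,-2,-3],[0,0,0,3]]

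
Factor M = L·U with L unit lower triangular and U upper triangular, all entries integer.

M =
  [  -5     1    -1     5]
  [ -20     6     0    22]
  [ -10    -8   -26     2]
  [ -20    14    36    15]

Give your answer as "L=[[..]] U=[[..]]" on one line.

  r1 -= 4·r0 → [0,2,4,2]
  r2 -= 2·r0 → [0,-10,-24,-8]
  r3 -= 4·r0 → [0,10,40,-5]
  r2 -= -5·r1 → [0,0,-4,2]
  r3 -= 5·r1 → [0,0,20,-15]
  r3 -= -5·r2 → [0,0,0,-5]

L=[[1,0,0,0],[4,1,0,0],[2,-5,1,0],[4,5,-5,1]] U=[[-5,1,-1,5],[0,2,4,2],[0,0,-4,2],[0,0,0,-5]]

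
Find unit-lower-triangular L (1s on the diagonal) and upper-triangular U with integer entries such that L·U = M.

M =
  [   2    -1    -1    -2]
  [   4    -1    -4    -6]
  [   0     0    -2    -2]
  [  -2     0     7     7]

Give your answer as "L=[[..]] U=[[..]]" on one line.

L=[[1,0,0,0],[2,1,0,0],[0,0,1,0],[-1,-1,-2,1]] U=[[2,-1,-1,-2],[0,1,-2,-2],[0,0,-2,-2],[0,0,0,-1]]

  r1 -= 2·r0 → [0,1,-2,-2]
  r2 -= 0·r0 → [0,0,-2,-2]
  r3 -= -1·r0 → [0,-1,6,5]
  r2 -= 0·r1 → [0,0,-2,-2]
  r3 -= -1·r1 → [0,0,4,3]
  r3 -= -2·r2 → [0,0,0,-1]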